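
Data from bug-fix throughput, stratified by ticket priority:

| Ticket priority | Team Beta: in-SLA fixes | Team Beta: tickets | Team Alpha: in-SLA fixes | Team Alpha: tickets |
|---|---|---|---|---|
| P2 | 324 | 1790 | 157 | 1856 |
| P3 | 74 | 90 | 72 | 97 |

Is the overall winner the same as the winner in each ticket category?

Yes

P2: Team Beta 324/1790 = 18.1%, Team Alpha 157/1856 = 8.5% → Team Beta
P3: Team Beta 74/90 = 82.2%, Team Alpha 72/97 = 74.2% → Team Beta
Overall: Team Beta 398/1880 = 21.2%, Team Alpha 229/1953 = 11.7% → Team Beta
Team Beta wins overall and in every ticket group — no reversal.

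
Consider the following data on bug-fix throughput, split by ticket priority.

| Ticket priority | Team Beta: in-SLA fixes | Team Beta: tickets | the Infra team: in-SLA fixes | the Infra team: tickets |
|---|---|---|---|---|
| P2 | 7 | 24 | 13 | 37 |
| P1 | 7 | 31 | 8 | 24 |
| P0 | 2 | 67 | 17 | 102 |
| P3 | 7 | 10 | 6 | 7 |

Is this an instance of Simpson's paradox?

No

P2: Team Beta 7/24 = 29.2%, the Infra team 13/37 = 35.1% → the Infra team
P1: Team Beta 7/31 = 22.6%, the Infra team 8/24 = 33.3% → the Infra team
P0: Team Beta 2/67 = 3.0%, the Infra team 17/102 = 16.7% → the Infra team
P3: Team Beta 7/10 = 70.0%, the Infra team 6/7 = 85.7% → the Infra team
Overall: Team Beta 23/132 = 17.4%, the Infra team 44/170 = 25.9% → the Infra team
The Infra team wins overall and in every ticket group — no reversal.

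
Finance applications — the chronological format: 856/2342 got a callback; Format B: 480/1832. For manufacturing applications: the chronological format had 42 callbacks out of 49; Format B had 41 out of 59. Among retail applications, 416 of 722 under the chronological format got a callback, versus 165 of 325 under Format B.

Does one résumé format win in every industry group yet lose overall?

No

Finance: the chronological format 856/2342 = 36.5%, Format B 480/1832 = 26.2% → the chronological format
Manufacturing: the chronological format 42/49 = 85.7%, Format B 41/59 = 69.5% → the chronological format
Retail: the chronological format 416/722 = 57.6%, Format B 165/325 = 50.8% → the chronological format
Overall: the chronological format 1314/3113 = 42.2%, Format B 686/2216 = 31.0% → the chronological format
The chronological format wins overall and in every industry group — no reversal.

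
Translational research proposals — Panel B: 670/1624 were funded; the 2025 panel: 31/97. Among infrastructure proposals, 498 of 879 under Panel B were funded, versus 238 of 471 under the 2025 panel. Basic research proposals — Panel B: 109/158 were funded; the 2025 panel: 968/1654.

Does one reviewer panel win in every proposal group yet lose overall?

Translational research: Panel B 670/1624 = 41.3%, the 2025 panel 31/97 = 32.0% → Panel B
Infrastructure: Panel B 498/879 = 56.7%, the 2025 panel 238/471 = 50.5% → Panel B
Basic research: Panel B 109/158 = 69.0%, the 2025 panel 968/1654 = 58.5% → Panel B
Overall: Panel B 1277/2661 = 48.0%, the 2025 panel 1237/2222 = 55.7% → the 2025 panel
Panel B wins each proposal group but the 2025 panel wins overall — the comparison reverses. Panel B's proposals skew toward translational research, which has a lower base rate.

Yes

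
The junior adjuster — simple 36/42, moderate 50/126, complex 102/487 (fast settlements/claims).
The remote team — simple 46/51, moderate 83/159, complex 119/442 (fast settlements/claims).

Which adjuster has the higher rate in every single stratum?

Simple: the junior adjuster 36/42 = 85.7%, the remote team 46/51 = 90.2% → the remote team
Moderate: the junior adjuster 50/126 = 39.7%, the remote team 83/159 = 52.2% → the remote team
Complex: the junior adjuster 102/487 = 20.9%, the remote team 119/442 = 26.9% → the remote team
The remote team has the higher rate in all 3 groups.

the remote team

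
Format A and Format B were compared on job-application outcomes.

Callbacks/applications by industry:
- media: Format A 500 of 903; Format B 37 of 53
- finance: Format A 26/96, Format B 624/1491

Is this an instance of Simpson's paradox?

Media: Format A 500/903 = 55.4%, Format B 37/53 = 69.8% → Format B
Finance: Format A 26/96 = 27.1%, Format B 624/1491 = 41.9% → Format B
Overall: Format A 526/999 = 52.7%, Format B 661/1544 = 42.8% → Format A
Format B wins each industry group but Format A wins overall — the comparison reverses. Format B's applications skew toward finance, which has a lower base rate.

Yes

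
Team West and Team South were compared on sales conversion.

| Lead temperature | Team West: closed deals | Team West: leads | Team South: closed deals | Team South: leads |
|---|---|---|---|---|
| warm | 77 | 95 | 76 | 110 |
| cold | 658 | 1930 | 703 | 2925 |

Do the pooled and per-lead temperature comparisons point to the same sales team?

Yes

Warm: Team West 77/95 = 81.1%, Team South 76/110 = 69.1% → Team West
Cold: Team West 658/1930 = 34.1%, Team South 703/2925 = 24.0% → Team West
Overall: Team West 735/2025 = 36.3%, Team South 779/3035 = 25.7% → Team West
Team West wins overall and in every lead group — no reversal.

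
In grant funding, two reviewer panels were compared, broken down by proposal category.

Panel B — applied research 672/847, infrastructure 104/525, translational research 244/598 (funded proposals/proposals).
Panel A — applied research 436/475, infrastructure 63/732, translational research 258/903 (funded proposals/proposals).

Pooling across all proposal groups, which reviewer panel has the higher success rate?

Applied research: Panel B 672/847 = 79.3%, Panel A 436/475 = 91.8% → Panel A
Infrastructure: Panel B 104/525 = 19.8%, Panel A 63/732 = 8.6% → Panel B
Translational research: Panel B 244/598 = 40.8%, Panel A 258/903 = 28.6% → Panel B
Overall: Panel B 1020/1970 = 51.8%, Panel A 757/2110 = 35.9% → Panel B
(Neither sweeps every proposal group, but Panel B has the higher pooled rate.)

Panel B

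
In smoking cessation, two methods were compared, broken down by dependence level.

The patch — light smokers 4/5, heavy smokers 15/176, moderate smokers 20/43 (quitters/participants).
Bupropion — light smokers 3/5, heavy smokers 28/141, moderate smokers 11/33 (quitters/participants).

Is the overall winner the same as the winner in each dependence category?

Light smokers: the patch 4/5 = 80.0%, bupropion 3/5 = 60.0% → the patch
Heavy smokers: the patch 15/176 = 8.5%, bupropion 28/141 = 19.9% → bupropion
Moderate smokers: the patch 20/43 = 46.5%, bupropion 11/33 = 33.3% → the patch
Overall: the patch 39/224 = 17.4%, bupropion 42/179 = 23.5% → bupropion
Neither sweeps: the patch wins 2 of 3 groups, bupropion wins 1. Bupropion wins overall but not every group — no Simpson reversal.

No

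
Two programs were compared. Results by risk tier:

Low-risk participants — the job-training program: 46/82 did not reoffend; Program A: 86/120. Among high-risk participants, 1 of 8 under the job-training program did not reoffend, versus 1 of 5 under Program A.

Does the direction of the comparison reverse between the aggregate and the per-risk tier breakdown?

No

Low-risk: the job-training program 46/82 = 56.1%, Program A 86/120 = 71.7% → Program A
High-risk: the job-training program 1/8 = 12.5%, Program A 1/5 = 20.0% → Program A
Overall: the job-training program 47/90 = 52.2%, Program A 87/125 = 69.6% → Program A
Program A wins overall and in every risk group — no reversal.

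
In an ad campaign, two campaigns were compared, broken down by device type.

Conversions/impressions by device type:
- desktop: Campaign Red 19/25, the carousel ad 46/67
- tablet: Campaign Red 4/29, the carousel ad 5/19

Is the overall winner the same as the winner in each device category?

Desktop: Campaign Red 19/25 = 76.0%, the carousel ad 46/67 = 68.7% → Campaign Red
Tablet: Campaign Red 4/29 = 13.8%, the carousel ad 5/19 = 26.3% → the carousel ad
Overall: Campaign Red 23/54 = 42.6%, the carousel ad 51/86 = 59.3% → the carousel ad
Neither sweeps: Campaign Red wins 1 of 2 groups, the carousel ad wins 1. The carousel ad wins overall but not every group — no Simpson reversal.

No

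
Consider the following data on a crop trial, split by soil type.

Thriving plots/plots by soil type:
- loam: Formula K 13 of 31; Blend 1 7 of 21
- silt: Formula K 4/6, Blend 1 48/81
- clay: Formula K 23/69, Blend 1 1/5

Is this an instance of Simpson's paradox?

Loam: Formula K 13/31 = 41.9%, Blend 1 7/21 = 33.3% → Formula K
Silt: Formula K 4/6 = 66.7%, Blend 1 48/81 = 59.3% → Formula K
Clay: Formula K 23/69 = 33.3%, Blend 1 1/5 = 20.0% → Formula K
Overall: Formula K 40/106 = 37.7%, Blend 1 56/107 = 52.3% → Blend 1
Formula K wins each soil group but Blend 1 wins overall — the comparison reverses. Formula K's plots skew toward clay, which has a lower base rate.

Yes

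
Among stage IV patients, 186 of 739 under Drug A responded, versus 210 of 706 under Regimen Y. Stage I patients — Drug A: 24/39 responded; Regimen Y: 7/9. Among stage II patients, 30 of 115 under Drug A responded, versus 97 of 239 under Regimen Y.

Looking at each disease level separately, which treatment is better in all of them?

Regimen Y

Stage IV: Drug A 186/739 = 25.2%, Regimen Y 210/706 = 29.7% → Regimen Y
Stage I: Drug A 24/39 = 61.5%, Regimen Y 7/9 = 77.8% → Regimen Y
Stage II: Drug A 30/115 = 26.1%, Regimen Y 97/239 = 40.6% → Regimen Y
Regimen Y has the higher rate in all 3 groups.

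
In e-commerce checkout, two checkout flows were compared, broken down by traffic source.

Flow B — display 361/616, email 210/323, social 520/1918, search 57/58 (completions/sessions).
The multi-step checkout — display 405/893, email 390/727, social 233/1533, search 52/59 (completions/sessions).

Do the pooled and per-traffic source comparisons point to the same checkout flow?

Display: Flow B 361/616 = 58.6%, the multi-step checkout 405/893 = 45.4% → Flow B
Email: Flow B 210/323 = 65.0%, the multi-step checkout 390/727 = 53.6% → Flow B
Social: Flow B 520/1918 = 27.1%, the multi-step checkout 233/1533 = 15.2% → Flow B
Search: Flow B 57/58 = 98.3%, the multi-step checkout 52/59 = 88.1% → Flow B
Overall: Flow B 1148/2915 = 39.4%, the multi-step checkout 1080/3212 = 33.6% → Flow B
Flow B wins overall and in every traffic group — no reversal.

Yes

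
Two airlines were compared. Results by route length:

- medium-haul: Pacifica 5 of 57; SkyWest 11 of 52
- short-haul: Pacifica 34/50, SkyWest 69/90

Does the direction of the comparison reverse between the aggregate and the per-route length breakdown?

Medium-haul: Pacifica 5/57 = 8.8%, SkyWest 11/52 = 21.2% → SkyWest
Short-haul: Pacifica 34/50 = 68.0%, SkyWest 69/90 = 76.7% → SkyWest
Overall: Pacifica 39/107 = 36.4%, SkyWest 80/142 = 56.3% → SkyWest
SkyWest wins overall and in every route group — no reversal.

No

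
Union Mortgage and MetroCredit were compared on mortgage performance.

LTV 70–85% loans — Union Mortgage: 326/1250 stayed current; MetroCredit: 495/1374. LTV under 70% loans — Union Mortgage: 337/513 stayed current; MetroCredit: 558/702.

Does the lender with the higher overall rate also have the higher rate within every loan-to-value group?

LTV 70–85%: Union Mortgage 326/1250 = 26.1%, MetroCredit 495/1374 = 36.0% → MetroCredit
LTV under 70%: Union Mortgage 337/513 = 65.7%, MetroCredit 558/702 = 79.5% → MetroCredit
Overall: Union Mortgage 663/1763 = 37.6%, MetroCredit 1053/2076 = 50.7% → MetroCredit
MetroCredit wins overall and in every loan-to-value group — no reversal.

Yes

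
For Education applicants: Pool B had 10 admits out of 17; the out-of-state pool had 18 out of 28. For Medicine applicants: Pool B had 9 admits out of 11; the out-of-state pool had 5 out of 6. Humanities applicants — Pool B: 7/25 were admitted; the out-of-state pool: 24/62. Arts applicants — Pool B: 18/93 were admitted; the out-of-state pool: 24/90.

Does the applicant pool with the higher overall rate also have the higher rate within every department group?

Education: Pool B 10/17 = 58.8%, the out-of-state pool 18/28 = 64.3% → the out-of-state pool
Medicine: Pool B 9/11 = 81.8%, the out-of-state pool 5/6 = 83.3% → the out-of-state pool
Humanities: Pool B 7/25 = 28.0%, the out-of-state pool 24/62 = 38.7% → the out-of-state pool
Arts: Pool B 18/93 = 19.4%, the out-of-state pool 24/90 = 26.7% → the out-of-state pool
Overall: Pool B 44/146 = 30.1%, the out-of-state pool 71/186 = 38.2% → the out-of-state pool
The out-of-state pool wins overall and in every department group — no reversal.

Yes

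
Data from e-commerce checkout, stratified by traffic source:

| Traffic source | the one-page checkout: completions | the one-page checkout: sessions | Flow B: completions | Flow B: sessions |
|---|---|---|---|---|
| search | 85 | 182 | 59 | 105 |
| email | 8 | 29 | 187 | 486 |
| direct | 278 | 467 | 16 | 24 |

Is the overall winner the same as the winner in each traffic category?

Search: the one-page checkout 85/182 = 46.7%, Flow B 59/105 = 56.2% → Flow B
Email: the one-page checkout 8/29 = 27.6%, Flow B 187/486 = 38.5% → Flow B
Direct: the one-page checkout 278/467 = 59.5%, Flow B 16/24 = 66.7% → Flow B
Overall: the one-page checkout 371/678 = 54.7%, Flow B 262/615 = 42.6% → the one-page checkout
Flow B wins each traffic group but the one-page checkout wins overall — the comparison reverses. Flow B's sessions skew toward email, which has a lower base rate.

No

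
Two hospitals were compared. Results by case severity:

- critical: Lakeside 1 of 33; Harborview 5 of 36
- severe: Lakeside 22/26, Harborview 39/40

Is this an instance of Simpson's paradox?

No

Critical: Lakeside 1/33 = 3.0%, Harborview 5/36 = 13.9% → Harborview
Severe: Lakeside 22/26 = 84.6%, Harborview 39/40 = 97.5% → Harborview
Overall: Lakeside 23/59 = 39.0%, Harborview 44/76 = 57.9% → Harborview
Harborview wins overall and in every case group — no reversal.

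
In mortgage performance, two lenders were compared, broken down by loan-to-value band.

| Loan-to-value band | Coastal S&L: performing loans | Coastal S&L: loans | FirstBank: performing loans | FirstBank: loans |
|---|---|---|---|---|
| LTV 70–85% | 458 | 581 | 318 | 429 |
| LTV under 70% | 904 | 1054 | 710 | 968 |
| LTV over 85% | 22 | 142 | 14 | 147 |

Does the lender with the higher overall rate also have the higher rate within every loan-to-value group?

LTV 70–85%: Coastal S&L 458/581 = 78.8%, FirstBank 318/429 = 74.1% → Coastal S&L
LTV under 70%: Coastal S&L 904/1054 = 85.8%, FirstBank 710/968 = 73.3% → Coastal S&L
LTV over 85%: Coastal S&L 22/142 = 15.5%, FirstBank 14/147 = 9.5% → Coastal S&L
Overall: Coastal S&L 1384/1777 = 77.9%, FirstBank 1042/1544 = 67.5% → Coastal S&L
Coastal S&L wins overall and in every loan-to-value group — no reversal.

Yes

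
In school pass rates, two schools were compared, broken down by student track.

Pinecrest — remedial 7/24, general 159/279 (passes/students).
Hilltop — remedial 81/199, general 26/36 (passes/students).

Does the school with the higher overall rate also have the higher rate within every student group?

No

Remedial: Pinecrest 7/24 = 29.2%, Hilltop 81/199 = 40.7% → Hilltop
General: Pinecrest 159/279 = 57.0%, Hilltop 26/36 = 72.2% → Hilltop
Overall: Pinecrest 166/303 = 54.8%, Hilltop 107/235 = 45.5% → Pinecrest
Hilltop wins each student group but Pinecrest wins overall — the comparison reverses. Hilltop's students skew toward remedial, which has a lower base rate.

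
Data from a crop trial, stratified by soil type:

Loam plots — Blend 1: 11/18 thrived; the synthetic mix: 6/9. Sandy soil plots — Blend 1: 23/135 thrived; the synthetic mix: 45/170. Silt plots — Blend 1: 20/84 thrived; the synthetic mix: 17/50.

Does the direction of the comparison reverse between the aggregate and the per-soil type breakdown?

Loam: Blend 1 11/18 = 61.1%, the synthetic mix 6/9 = 66.7% → the synthetic mix
Sandy soil: Blend 1 23/135 = 17.0%, the synthetic mix 45/170 = 26.5% → the synthetic mix
Silt: Blend 1 20/84 = 23.8%, the synthetic mix 17/50 = 34.0% → the synthetic mix
Overall: Blend 1 54/237 = 22.8%, the synthetic mix 68/229 = 29.7% → the synthetic mix
The synthetic mix wins overall and in every soil group — no reversal.

No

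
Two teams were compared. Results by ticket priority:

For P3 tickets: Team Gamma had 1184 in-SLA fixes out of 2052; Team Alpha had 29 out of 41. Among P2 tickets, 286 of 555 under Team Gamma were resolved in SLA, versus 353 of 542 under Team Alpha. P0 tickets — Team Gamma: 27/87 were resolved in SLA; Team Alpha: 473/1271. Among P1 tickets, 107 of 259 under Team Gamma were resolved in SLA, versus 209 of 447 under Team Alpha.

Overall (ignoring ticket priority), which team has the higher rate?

Team Gamma

P3: Team Gamma 1184/2052 = 57.7%, Team Alpha 29/41 = 70.7% → Team Alpha
P2: Team Gamma 286/555 = 51.5%, Team Alpha 353/542 = 65.1% → Team Alpha
P0: Team Gamma 27/87 = 31.0%, Team Alpha 473/1271 = 37.2% → Team Alpha
P1: Team Gamma 107/259 = 41.3%, Team Alpha 209/447 = 46.8% → Team Alpha
Overall: Team Gamma 1604/2953 = 54.3%, Team Alpha 1064/2301 = 46.2% → Team Gamma
(Team Alpha wins every ticket group but Team Gamma wins overall — Team Alpha's tickets skew toward the low-rate P0 group.)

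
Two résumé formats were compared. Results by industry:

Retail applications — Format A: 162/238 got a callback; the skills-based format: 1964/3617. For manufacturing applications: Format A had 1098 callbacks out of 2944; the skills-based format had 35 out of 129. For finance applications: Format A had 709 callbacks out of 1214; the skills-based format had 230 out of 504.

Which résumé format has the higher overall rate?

the skills-based format

Retail: Format A 162/238 = 68.1%, the skills-based format 1964/3617 = 54.3% → Format A
Manufacturing: Format A 1098/2944 = 37.3%, the skills-based format 35/129 = 27.1% → Format A
Finance: Format A 709/1214 = 58.4%, the skills-based format 230/504 = 45.6% → Format A
Overall: Format A 1969/4396 = 44.8%, the skills-based format 2229/4250 = 52.4% → the skills-based format
(Format A wins every industry group but the skills-based format wins overall — Format A's applications skew toward the low-rate manufacturing group.)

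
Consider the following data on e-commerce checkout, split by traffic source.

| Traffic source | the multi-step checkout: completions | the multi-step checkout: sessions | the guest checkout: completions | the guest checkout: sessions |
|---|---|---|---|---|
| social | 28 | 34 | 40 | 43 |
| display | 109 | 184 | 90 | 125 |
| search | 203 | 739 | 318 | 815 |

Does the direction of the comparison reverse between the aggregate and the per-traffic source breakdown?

No

Social: the multi-step checkout 28/34 = 82.4%, the guest checkout 40/43 = 93.0% → the guest checkout
Display: the multi-step checkout 109/184 = 59.2%, the guest checkout 90/125 = 72.0% → the guest checkout
Search: the multi-step checkout 203/739 = 27.5%, the guest checkout 318/815 = 39.0% → the guest checkout
Overall: the multi-step checkout 340/957 = 35.5%, the guest checkout 448/983 = 45.6% → the guest checkout
The guest checkout wins overall and in every traffic group — no reversal.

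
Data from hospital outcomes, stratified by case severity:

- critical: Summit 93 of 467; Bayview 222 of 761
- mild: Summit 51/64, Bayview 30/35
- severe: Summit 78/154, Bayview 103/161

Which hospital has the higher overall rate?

Bayview

Critical: Summit 93/467 = 19.9%, Bayview 222/761 = 29.2% → Bayview
Mild: Summit 51/64 = 79.7%, Bayview 30/35 = 85.7% → Bayview
Severe: Summit 78/154 = 50.6%, Bayview 103/161 = 64.0% → Bayview
Overall: Summit 222/685 = 32.4%, Bayview 355/957 = 37.1% → Bayview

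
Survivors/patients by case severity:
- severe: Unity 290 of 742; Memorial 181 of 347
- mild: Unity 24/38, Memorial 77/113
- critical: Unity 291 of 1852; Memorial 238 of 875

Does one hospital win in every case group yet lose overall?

No

Severe: Unity 290/742 = 39.1%, Memorial 181/347 = 52.2% → Memorial
Mild: Unity 24/38 = 63.2%, Memorial 77/113 = 68.1% → Memorial
Critical: Unity 291/1852 = 15.7%, Memorial 238/875 = 27.2% → Memorial
Overall: Unity 605/2632 = 23.0%, Memorial 496/1335 = 37.2% → Memorial
Memorial wins overall and in every case group — no reversal.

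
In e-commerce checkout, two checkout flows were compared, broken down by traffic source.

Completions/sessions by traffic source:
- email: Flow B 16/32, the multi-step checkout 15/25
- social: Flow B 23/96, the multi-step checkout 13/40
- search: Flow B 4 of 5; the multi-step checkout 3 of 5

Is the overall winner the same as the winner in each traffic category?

Email: Flow B 16/32 = 50.0%, the multi-step checkout 15/25 = 60.0% → the multi-step checkout
Social: Flow B 23/96 = 24.0%, the multi-step checkout 13/40 = 32.5% → the multi-step checkout
Search: Flow B 4/5 = 80.0%, the multi-step checkout 3/5 = 60.0% → Flow B
Overall: Flow B 43/133 = 32.3%, the multi-step checkout 31/70 = 44.3% → the multi-step checkout
Neither sweeps: Flow B wins 1 of 3 groups, the multi-step checkout wins 2. The multi-step checkout wins overall but not every group — no Simpson reversal.

No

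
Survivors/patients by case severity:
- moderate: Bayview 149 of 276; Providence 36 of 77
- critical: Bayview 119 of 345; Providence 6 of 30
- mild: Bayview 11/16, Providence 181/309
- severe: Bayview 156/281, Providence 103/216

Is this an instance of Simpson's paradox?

Yes

Moderate: Bayview 149/276 = 54.0%, Providence 36/77 = 46.8% → Bayview
Critical: Bayview 119/345 = 34.5%, Providence 6/30 = 20.0% → Bayview
Mild: Bayview 11/16 = 68.8%, Providence 181/309 = 58.6% → Bayview
Severe: Bayview 156/281 = 55.5%, Providence 103/216 = 47.7% → Bayview
Overall: Bayview 435/918 = 47.4%, Providence 326/632 = 51.6% → Providence
Bayview wins each case group but Providence wins overall — the comparison reverses. Bayview's patients skew toward critical, which has a lower base rate.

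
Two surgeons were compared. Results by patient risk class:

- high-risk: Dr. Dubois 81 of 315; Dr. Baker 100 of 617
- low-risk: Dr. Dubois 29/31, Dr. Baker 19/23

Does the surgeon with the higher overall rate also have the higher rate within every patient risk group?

Yes

High-risk: Dr. Dubois 81/315 = 25.7%, Dr. Baker 100/617 = 16.2% → Dr. Dubois
Low-risk: Dr. Dubois 29/31 = 93.5%, Dr. Baker 19/23 = 82.6% → Dr. Dubois
Overall: Dr. Dubois 110/346 = 31.8%, Dr. Baker 119/640 = 18.6% → Dr. Dubois
Dr. Dubois wins overall and in every patient risk group — no reversal.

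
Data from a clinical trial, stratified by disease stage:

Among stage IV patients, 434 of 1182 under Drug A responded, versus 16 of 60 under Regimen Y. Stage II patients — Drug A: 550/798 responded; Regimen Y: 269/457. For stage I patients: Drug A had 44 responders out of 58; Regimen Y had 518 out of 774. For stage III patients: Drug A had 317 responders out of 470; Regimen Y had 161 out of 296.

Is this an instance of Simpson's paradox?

Yes

Stage IV: Drug A 434/1182 = 36.7%, Regimen Y 16/60 = 26.7% → Drug A
Stage II: Drug A 550/798 = 68.9%, Regimen Y 269/457 = 58.9% → Drug A
Stage I: Drug A 44/58 = 75.9%, Regimen Y 518/774 = 66.9% → Drug A
Stage III: Drug A 317/470 = 67.4%, Regimen Y 161/296 = 54.4% → Drug A
Overall: Drug A 1345/2508 = 53.6%, Regimen Y 964/1587 = 60.7% → Regimen Y
Drug A wins each disease group but Regimen Y wins overall — the comparison reverses. Drug A's patients skew toward stage IV, which has a lower base rate.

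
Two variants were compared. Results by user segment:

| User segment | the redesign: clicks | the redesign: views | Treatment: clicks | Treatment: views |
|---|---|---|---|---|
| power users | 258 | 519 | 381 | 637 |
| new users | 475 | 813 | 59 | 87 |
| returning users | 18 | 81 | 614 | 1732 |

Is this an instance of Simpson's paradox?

Power users: the redesign 258/519 = 49.7%, Treatment 381/637 = 59.8% → Treatment
New users: the redesign 475/813 = 58.4%, Treatment 59/87 = 67.8% → Treatment
Returning users: the redesign 18/81 = 22.2%, Treatment 614/1732 = 35.5% → Treatment
Overall: the redesign 751/1413 = 53.1%, Treatment 1054/2456 = 42.9% → the redesign
Treatment wins each user group but the redesign wins overall — the comparison reverses. Treatment's views skew toward returning users, which has a lower base rate.

Yes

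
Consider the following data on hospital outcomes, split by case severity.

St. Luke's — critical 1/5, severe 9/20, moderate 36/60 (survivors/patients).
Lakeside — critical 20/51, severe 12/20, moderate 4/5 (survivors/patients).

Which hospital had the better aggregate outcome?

Critical: St. Luke's 1/5 = 20.0%, Lakeside 20/51 = 39.2% → Lakeside
Severe: St. Luke's 9/20 = 45.0%, Lakeside 12/20 = 60.0% → Lakeside
Moderate: St. Luke's 36/60 = 60.0%, Lakeside 4/5 = 80.0% → Lakeside
Overall: St. Luke's 46/85 = 54.1%, Lakeside 36/76 = 47.4% → St. Luke's
(Lakeside wins every case group but St. Luke's wins overall — Lakeside's patients skew toward the low-rate critical group.)

St. Luke's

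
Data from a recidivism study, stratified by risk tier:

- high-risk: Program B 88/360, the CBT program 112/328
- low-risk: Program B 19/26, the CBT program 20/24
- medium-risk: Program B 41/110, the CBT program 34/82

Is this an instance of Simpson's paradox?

No

High-risk: Program B 88/360 = 24.4%, the CBT program 112/328 = 34.1% → the CBT program
Low-risk: Program B 19/26 = 73.1%, the CBT program 20/24 = 83.3% → the CBT program
Medium-risk: Program B 41/110 = 37.3%, the CBT program 34/82 = 41.5% → the CBT program
Overall: Program B 148/496 = 29.8%, the CBT program 166/434 = 38.2% → the CBT program
The CBT program wins overall and in every risk group — no reversal.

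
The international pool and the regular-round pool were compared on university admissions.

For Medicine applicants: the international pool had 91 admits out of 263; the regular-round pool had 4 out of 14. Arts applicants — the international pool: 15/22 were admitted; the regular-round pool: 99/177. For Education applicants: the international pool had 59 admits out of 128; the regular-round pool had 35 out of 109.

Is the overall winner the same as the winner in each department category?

No

Medicine: the international pool 91/263 = 34.6%, the regular-round pool 4/14 = 28.6% → the international pool
Arts: the international pool 15/22 = 68.2%, the regular-round pool 99/177 = 55.9% → the international pool
Education: the international pool 59/128 = 46.1%, the regular-round pool 35/109 = 32.1% → the international pool
Overall: the international pool 165/413 = 40.0%, the regular-round pool 138/300 = 46.0% → the regular-round pool
The international pool wins each department group but the regular-round pool wins overall — the comparison reverses. The international pool's applicants skew toward Medicine, which has a lower base rate.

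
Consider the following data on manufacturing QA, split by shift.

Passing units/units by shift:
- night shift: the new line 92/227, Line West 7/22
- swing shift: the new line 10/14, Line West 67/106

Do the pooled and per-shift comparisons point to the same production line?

Night shift: the new line 92/227 = 40.5%, Line West 7/22 = 31.8% → the new line
Swing shift: the new line 10/14 = 71.4%, Line West 67/106 = 63.2% → the new line
Overall: the new line 102/241 = 42.3%, Line West 74/128 = 57.8% → Line West
The new line wins each shift group but Line West wins overall — the comparison reverses. The new line's units skew toward night shift, which has a lower base rate.

No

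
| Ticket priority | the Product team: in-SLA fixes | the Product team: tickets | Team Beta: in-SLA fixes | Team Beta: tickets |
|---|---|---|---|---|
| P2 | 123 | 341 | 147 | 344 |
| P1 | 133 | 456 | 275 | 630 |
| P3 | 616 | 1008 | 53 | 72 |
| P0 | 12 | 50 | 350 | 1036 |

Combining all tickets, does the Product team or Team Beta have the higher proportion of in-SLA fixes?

the Product team

P2: the Product team 123/341 = 36.1%, Team Beta 147/344 = 42.7% → Team Beta
P1: the Product team 133/456 = 29.2%, Team Beta 275/630 = 43.7% → Team Beta
P3: the Product team 616/1008 = 61.1%, Team Beta 53/72 = 73.6% → Team Beta
P0: the Product team 12/50 = 24.0%, Team Beta 350/1036 = 33.8% → Team Beta
Overall: the Product team 884/1855 = 47.7%, Team Beta 825/2082 = 39.6% → the Product team
(Team Beta wins every ticket group but the Product team wins overall — Team Beta's tickets skew toward the low-rate P0 group.)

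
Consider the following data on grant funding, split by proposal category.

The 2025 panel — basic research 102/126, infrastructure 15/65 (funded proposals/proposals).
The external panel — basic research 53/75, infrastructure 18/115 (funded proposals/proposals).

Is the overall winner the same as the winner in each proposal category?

Yes

Basic research: the 2025 panel 102/126 = 81.0%, the external panel 53/75 = 70.7% → the 2025 panel
Infrastructure: the 2025 panel 15/65 = 23.1%, the external panel 18/115 = 15.7% → the 2025 panel
Overall: the 2025 panel 117/191 = 61.3%, the external panel 71/190 = 37.4% → the 2025 panel
The 2025 panel wins overall and in every proposal group — no reversal.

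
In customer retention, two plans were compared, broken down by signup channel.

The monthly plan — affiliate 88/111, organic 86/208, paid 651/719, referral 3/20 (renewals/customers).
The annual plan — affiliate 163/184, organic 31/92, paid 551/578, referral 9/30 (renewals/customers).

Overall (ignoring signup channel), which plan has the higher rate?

Affiliate: the monthly plan 88/111 = 79.3%, the annual plan 163/184 = 88.6% → the annual plan
Organic: the monthly plan 86/208 = 41.3%, the annual plan 31/92 = 33.7% → the monthly plan
Paid: the monthly plan 651/719 = 90.5%, the annual plan 551/578 = 95.3% → the annual plan
Referral: the monthly plan 3/20 = 15.0%, the annual plan 9/30 = 30.0% → the annual plan
Overall: the monthly plan 828/1058 = 78.3%, the annual plan 754/884 = 85.3% → the annual plan
(Neither sweeps every signup group, but the annual plan has the higher pooled rate.)

the annual plan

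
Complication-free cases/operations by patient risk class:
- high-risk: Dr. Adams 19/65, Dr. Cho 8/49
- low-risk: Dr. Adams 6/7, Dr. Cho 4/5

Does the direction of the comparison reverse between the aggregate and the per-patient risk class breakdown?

No

High-risk: Dr. Adams 19/65 = 29.2%, Dr. Cho 8/49 = 16.3% → Dr. Adams
Low-risk: Dr. Adams 6/7 = 85.7%, Dr. Cho 4/5 = 80.0% → Dr. Adams
Overall: Dr. Adams 25/72 = 34.7%, Dr. Cho 12/54 = 22.2% → Dr. Adams
Dr. Adams wins overall and in every patient risk group — no reversal.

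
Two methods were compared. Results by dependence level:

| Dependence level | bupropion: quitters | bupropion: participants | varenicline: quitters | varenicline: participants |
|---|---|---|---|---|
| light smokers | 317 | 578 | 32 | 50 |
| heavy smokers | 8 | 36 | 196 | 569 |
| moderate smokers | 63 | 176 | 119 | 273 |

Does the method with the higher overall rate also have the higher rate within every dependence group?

Light smokers: bupropion 317/578 = 54.8%, varenicline 32/50 = 64.0% → varenicline
Heavy smokers: bupropion 8/36 = 22.2%, varenicline 196/569 = 34.4% → varenicline
Moderate smokers: bupropion 63/176 = 35.8%, varenicline 119/273 = 43.6% → varenicline
Overall: bupropion 388/790 = 49.1%, varenicline 347/892 = 38.9% → bupropion
Varenicline wins each dependence group but bupropion wins overall — the comparison reverses. Varenicline's participants skew toward heavy smokers, which has a lower base rate.

No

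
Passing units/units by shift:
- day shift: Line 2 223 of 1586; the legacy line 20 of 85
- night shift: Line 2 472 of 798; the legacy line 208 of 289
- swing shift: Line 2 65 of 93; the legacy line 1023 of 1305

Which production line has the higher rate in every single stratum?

the legacy line

Day shift: Line 2 223/1586 = 14.1%, the legacy line 20/85 = 23.5% → the legacy line
Night shift: Line 2 472/798 = 59.1%, the legacy line 208/289 = 72.0% → the legacy line
Swing shift: Line 2 65/93 = 69.9%, the legacy line 1023/1305 = 78.4% → the legacy line
The legacy line has the higher rate in all 3 groups.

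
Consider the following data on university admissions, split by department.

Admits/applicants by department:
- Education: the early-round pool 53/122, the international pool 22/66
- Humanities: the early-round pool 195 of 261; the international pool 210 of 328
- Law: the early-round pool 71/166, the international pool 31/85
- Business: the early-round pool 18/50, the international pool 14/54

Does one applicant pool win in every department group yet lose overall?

Education: the early-round pool 53/122 = 43.4%, the international pool 22/66 = 33.3% → the early-round pool
Humanities: the early-round pool 195/261 = 74.7%, the international pool 210/328 = 64.0% → the early-round pool
Law: the early-round pool 71/166 = 42.8%, the international pool 31/85 = 36.5% → the early-round pool
Business: the early-round pool 18/50 = 36.0%, the international pool 14/54 = 25.9% → the early-round pool
Overall: the early-round pool 337/599 = 56.3%, the international pool 277/533 = 52.0% → the early-round pool
The early-round pool wins overall and in every department group — no reversal.

No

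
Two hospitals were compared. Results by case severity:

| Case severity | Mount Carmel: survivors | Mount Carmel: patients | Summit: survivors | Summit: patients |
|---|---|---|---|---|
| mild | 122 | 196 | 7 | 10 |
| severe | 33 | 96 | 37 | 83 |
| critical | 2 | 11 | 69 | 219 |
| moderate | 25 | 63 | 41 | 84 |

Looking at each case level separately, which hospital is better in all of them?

Summit

Mild: Mount Carmel 122/196 = 62.2%, Summit 7/10 = 70.0% → Summit
Severe: Mount Carmel 33/96 = 34.4%, Summit 37/83 = 44.6% → Summit
Critical: Mount Carmel 2/11 = 18.2%, Summit 69/219 = 31.5% → Summit
Moderate: Mount Carmel 25/63 = 39.7%, Summit 41/84 = 48.8% → Summit
Summit has the higher rate in all 4 groups.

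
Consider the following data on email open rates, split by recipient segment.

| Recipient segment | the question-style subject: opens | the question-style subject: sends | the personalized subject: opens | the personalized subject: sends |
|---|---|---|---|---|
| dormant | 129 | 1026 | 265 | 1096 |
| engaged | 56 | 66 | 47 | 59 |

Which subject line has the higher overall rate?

the personalized subject

Dormant: the question-style subject 129/1026 = 12.6%, the personalized subject 265/1096 = 24.2% → the personalized subject
Engaged: the question-style subject 56/66 = 84.8%, the personalized subject 47/59 = 79.7% → the question-style subject
Overall: the question-style subject 185/1092 = 16.9%, the personalized subject 312/1155 = 27.0% → the personalized subject
(Neither sweeps every recipient group, but the personalized subject has the higher pooled rate.)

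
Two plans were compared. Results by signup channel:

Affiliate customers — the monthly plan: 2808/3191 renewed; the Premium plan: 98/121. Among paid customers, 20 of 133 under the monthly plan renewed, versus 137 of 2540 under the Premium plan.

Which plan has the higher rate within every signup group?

the monthly plan

Affiliate: the monthly plan 2808/3191 = 88.0%, the Premium plan 98/121 = 81.0% → the monthly plan
Paid: the monthly plan 20/133 = 15.0%, the Premium plan 137/2540 = 5.4% → the monthly plan
The monthly plan has the higher rate in both groups.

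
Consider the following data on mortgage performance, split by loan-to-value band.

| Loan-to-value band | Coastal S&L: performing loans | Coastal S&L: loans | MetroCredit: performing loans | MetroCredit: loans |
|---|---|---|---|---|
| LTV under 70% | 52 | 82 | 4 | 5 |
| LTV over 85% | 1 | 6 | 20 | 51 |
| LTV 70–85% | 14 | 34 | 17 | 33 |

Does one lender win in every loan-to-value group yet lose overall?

Yes

LTV under 70%: Coastal S&L 52/82 = 63.4%, MetroCredit 4/5 = 80.0% → MetroCredit
LTV over 85%: Coastal S&L 1/6 = 16.7%, MetroCredit 20/51 = 39.2% → MetroCredit
LTV 70–85%: Coastal S&L 14/34 = 41.2%, MetroCredit 17/33 = 51.5% → MetroCredit
Overall: Coastal S&L 67/122 = 54.9%, MetroCredit 41/89 = 46.1% → Coastal S&L
MetroCredit wins each loan-to-value group but Coastal S&L wins overall — the comparison reverses. MetroCredit's loans skew toward LTV over 85%, which has a lower base rate.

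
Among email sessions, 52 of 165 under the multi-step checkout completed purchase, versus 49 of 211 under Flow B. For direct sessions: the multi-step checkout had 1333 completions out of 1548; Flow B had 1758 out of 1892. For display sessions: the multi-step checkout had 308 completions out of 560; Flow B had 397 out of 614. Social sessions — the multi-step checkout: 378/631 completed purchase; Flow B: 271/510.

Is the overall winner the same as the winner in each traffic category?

No

Email: the multi-step checkout 52/165 = 31.5%, Flow B 49/211 = 23.2% → the multi-step checkout
Direct: the multi-step checkout 1333/1548 = 86.1%, Flow B 1758/1892 = 92.9% → Flow B
Display: the multi-step checkout 308/560 = 55.0%, Flow B 397/614 = 64.7% → Flow B
Social: the multi-step checkout 378/631 = 59.9%, Flow B 271/510 = 53.1% → the multi-step checkout
Overall: the multi-step checkout 2071/2904 = 71.3%, Flow B 2475/3227 = 76.7% → Flow B
Neither sweeps: the multi-step checkout wins 2 of 4 groups, Flow B wins 2. Flow B wins overall but not every group — no Simpson reversal.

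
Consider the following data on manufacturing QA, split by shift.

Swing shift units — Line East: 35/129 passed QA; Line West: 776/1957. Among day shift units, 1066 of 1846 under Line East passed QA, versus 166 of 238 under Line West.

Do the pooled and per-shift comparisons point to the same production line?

Swing shift: Line East 35/129 = 27.1%, Line West 776/1957 = 39.7% → Line West
Day shift: Line East 1066/1846 = 57.7%, Line West 166/238 = 69.7% → Line West
Overall: Line East 1101/1975 = 55.7%, Line West 942/2195 = 42.9% → Line East
Line West wins each shift group but Line East wins overall — the comparison reverses. Line West's units skew toward swing shift, which has a lower base rate.

No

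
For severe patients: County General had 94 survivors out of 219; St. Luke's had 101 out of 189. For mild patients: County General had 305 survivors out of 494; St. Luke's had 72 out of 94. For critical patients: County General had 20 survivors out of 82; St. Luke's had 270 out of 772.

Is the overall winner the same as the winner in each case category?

Severe: County General 94/219 = 42.9%, St. Luke's 101/189 = 53.4% → St. Luke's
Mild: County General 305/494 = 61.7%, St. Luke's 72/94 = 76.6% → St. Luke's
Critical: County General 20/82 = 24.4%, St. Luke's 270/772 = 35.0% → St. Luke's
Overall: County General 419/795 = 52.7%, St. Luke's 443/1055 = 42.0% → County General
St. Luke's wins each case group but County General wins overall — the comparison reverses. St. Luke's's patients skew toward critical, which has a lower base rate.

No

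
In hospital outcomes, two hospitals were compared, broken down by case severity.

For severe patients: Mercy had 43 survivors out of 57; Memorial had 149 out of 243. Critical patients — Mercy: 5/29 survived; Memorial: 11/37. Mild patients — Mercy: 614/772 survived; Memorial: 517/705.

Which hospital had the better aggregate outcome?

Severe: Mercy 43/57 = 75.4%, Memorial 149/243 = 61.3% → Mercy
Critical: Mercy 5/29 = 17.2%, Memorial 11/37 = 29.7% → Memorial
Mild: Mercy 614/772 = 79.5%, Memorial 517/705 = 73.3% → Mercy
Overall: Mercy 662/858 = 77.2%, Memorial 677/985 = 68.7% → Mercy
(Neither sweeps every case group, but Mercy has the higher pooled rate.)

Mercy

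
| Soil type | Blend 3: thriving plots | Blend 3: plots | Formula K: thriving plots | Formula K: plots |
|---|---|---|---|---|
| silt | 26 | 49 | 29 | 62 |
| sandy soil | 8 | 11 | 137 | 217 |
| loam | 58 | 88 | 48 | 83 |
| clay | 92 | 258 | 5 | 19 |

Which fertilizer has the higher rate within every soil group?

Blend 3

Silt: Blend 3 26/49 = 53.1%, Formula K 29/62 = 46.8% → Blend 3
Sandy soil: Blend 3 8/11 = 72.7%, Formula K 137/217 = 63.1% → Blend 3
Loam: Blend 3 58/88 = 65.9%, Formula K 48/83 = 57.8% → Blend 3
Clay: Blend 3 92/258 = 35.7%, Formula K 5/19 = 26.3% → Blend 3
Blend 3 has the higher rate in all 4 groups.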